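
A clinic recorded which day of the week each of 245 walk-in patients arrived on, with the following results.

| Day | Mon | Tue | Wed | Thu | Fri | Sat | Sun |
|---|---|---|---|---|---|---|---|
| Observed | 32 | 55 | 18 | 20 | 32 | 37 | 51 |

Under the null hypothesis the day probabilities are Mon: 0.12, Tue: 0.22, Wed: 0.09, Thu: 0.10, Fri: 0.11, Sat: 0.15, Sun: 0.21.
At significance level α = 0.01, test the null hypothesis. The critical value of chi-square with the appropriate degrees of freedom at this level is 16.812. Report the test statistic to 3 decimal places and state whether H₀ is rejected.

Expected counts E_i = n·p_i: 245×0.12 = 29.4, 245×0.22 = 53.9, 245×0.09 = 22.05, 245×0.10 = 24.5, 245×0.11 = 26.95, 245×0.15 = 36.75, 245×0.21 = 51.45.
Mon: (32 − 29.4)²/29.4 = 6.76/29.4 = 0.2299
Tue: (55 − 53.9)²/53.9 = 1.21/53.9 = 0.0224
Wed: (18 − 22.05)²/22.05 = 16.4025/22.05 = 0.7439
Thu: (20 − 24.5)²/24.5 = 20.25/24.5 = 0.8265
Fri: (32 − 26.95)²/26.95 = 25.5025/26.95 = 0.9463
Sat: (37 − 36.75)²/36.75 = 0.0625/36.75 = 0.0017
Sun: (51 − 51.45)²/51.45 = 0.2025/51.45 = 0.0039
Sum = 2.775
df = 6. Since 2.775 < 16.812, we do not reject H₀.

2.775; do not reject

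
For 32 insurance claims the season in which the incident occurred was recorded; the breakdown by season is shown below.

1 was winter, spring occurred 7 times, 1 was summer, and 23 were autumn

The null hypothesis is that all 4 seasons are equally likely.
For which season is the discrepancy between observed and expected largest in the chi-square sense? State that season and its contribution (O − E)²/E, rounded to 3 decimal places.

autumn, 28.125

Expected count for each of the 4 categories: 32/4 = 8.
cat         O        E   (O−E)²/E
winter      1        8     6.1250
spring      7        8     0.1250
summer      1        8     6.1250
autumn     23        8    28.1250
The largest term is for autumn: 28.125.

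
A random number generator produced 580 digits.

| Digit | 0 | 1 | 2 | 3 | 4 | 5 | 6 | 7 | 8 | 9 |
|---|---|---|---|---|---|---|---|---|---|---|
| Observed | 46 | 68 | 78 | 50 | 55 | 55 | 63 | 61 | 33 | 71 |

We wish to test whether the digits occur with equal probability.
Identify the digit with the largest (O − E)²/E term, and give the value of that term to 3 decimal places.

8, 10.776

Under H₀ each category has probability 1/10, so each expected count is 580/10 = 58.
cat         O        E   (O−E)²/E
0          46       58     2.4828
1          68       58     1.7241
2          78       58     6.8966
3          50       58     1.1034
4          55       58     0.1552
5          55       58     0.1552
6          63       58     0.4310
7          61       58     0.1552
8          33       58    10.7759
9          71       58     2.9138
The largest term is for 8: 10.776.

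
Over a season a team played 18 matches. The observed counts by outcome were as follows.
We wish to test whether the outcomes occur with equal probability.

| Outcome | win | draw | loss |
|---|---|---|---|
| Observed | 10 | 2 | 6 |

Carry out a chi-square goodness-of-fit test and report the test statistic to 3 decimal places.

Expected count for each of the 3 categories: 18/3 = 6.
win: (10 − 6)²/6 = 16/6 = 2.6667
draw: (2 − 6)²/6 = 16/6 = 2.6667
loss: (6 − 6)²/6 = 0/6 = 0.0000
Sum = 5.333

5.333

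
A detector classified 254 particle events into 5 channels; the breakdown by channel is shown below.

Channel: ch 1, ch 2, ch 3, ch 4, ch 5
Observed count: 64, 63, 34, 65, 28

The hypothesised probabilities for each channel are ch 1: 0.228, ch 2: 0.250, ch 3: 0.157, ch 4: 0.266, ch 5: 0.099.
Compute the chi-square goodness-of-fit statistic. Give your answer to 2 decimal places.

Expected counts E_i = n·p_i: 254×0.228 = 57.912, 254×0.250 = 63.5, 254×0.157 = 39.878, 254×0.266 = 67.564, 254×0.099 = 25.146.
ch 1: (64 − 57.912)²/57.912 = 37.063744/57.912 = 0.640
ch 2: (63 − 63.5)²/63.5 = 0.25/63.5 = 0.004
ch 3: (34 − 39.878)²/39.878 = 34.550884/39.878 = 0.866
ch 4: (65 − 67.564)²/67.564 = 6.574096/67.564 = 0.097
ch 5: (28 − 25.146)²/25.146 = 8.145316/25.146 = 0.324
Sum = 1.93

1.93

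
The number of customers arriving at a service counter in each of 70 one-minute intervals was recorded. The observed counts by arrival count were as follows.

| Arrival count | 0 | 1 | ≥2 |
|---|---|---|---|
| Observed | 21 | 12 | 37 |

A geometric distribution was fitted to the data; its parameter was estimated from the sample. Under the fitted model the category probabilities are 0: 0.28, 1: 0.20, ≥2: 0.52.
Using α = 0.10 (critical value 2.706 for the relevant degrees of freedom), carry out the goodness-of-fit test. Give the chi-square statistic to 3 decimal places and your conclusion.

0.396; do not reject

Expected counts E_i = n·p_i: 70×0.28 = 19.6, 70×0.20 = 14, 70×0.52 = 36.4.
cat         O        E   (O−E)²/E
0          21     19.6     0.1000
1          12       14     0.2857
≥2         37     36.4     0.0099
Sum = 0.396
df = 1. Since 0.396 < 2.706, we do not reject H₀.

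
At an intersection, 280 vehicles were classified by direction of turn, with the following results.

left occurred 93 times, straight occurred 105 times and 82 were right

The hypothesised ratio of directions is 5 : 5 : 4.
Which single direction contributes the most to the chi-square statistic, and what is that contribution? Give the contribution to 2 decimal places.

Ratio total = 14. Expected counts: 280×5/14 = 100, 280×5/14 = 100, 280×4/14 = 80.
left: (93 − 100)²/100 = 49/100 = 0.490
straight: (105 − 100)²/100 = 25/100 = 0.250
right: (82 − 80)²/80 = 4/80 = 0.050
The largest term is for left: 0.49.

left, 0.49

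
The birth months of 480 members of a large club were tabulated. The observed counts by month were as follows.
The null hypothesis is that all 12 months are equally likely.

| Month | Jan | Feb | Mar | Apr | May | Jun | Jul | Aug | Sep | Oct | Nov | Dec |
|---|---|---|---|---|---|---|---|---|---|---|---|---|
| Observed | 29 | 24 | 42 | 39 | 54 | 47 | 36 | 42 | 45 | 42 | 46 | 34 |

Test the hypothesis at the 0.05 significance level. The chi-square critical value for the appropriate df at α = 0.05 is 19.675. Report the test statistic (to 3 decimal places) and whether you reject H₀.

Under H₀ each category has probability 1/12, so each expected count is 480/12 = 40.
cat         O        E   (O−E)²/E
Jan        29       40     3.0250
Feb        24       40     6.4000
Mar        42       40     0.1000
Apr        39       40     0.0250
May        54       40     4.9000
Jun        47       40     1.2250
Jul        36       40     0.4000
Aug        42       40     0.1000
Sep        45       40     0.6250
Oct        42       40     0.1000
Nov        46       40     0.9000
Dec        34       40     0.9000
Sum = 18.700
df = 11. Since 18.700 < 19.675, we do not reject H₀.

18.700; do not reject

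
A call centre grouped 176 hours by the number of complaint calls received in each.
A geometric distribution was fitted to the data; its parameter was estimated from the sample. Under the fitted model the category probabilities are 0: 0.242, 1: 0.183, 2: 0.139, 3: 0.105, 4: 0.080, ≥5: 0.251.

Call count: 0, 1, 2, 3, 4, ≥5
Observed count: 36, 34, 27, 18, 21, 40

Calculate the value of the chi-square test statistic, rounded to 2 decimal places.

Expected counts E_i = n·p_i: 176×0.242 = 42.592, 176×0.183 = 32.208, 176×0.139 = 24.464, 176×0.105 = 18.48, 176×0.080 = 14.08, 176×0.251 = 44.176.
0: (36 − 42.592)²/42.592 = 43.454464/42.592 = 1.020
1: (34 − 32.208)²/32.208 = 3.211264/32.208 = 0.100
2: (27 − 24.464)²/24.464 = 6.431296/24.464 = 0.263
3: (18 − 18.48)²/18.48 = 0.2304/18.48 = 0.012
4: (21 − 14.08)²/14.08 = 47.8864/14.08 = 3.401
≥5: (40 − 44.176)²/44.176 = 17.438976/44.176 = 0.395
Sum = 5.19

5.19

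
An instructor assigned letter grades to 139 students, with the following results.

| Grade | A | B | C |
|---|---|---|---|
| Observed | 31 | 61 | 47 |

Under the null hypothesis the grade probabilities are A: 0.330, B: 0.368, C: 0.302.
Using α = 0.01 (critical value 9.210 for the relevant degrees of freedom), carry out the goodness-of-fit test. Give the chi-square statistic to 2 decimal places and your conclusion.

Expected counts E_i = n·p_i: 139×0.330 = 45.87, 139×0.368 = 51.152, 139×0.302 = 41.978.
A: (31 − 45.87)²/45.87 = 221.1169/45.87 = 4.821
B: (61 − 51.152)²/51.152 = 96.983104/51.152 = 1.896
C: (47 − 41.978)²/41.978 = 25.220484/41.978 = 0.601
Sum = 7.32
df = 2. Since 7.32 < 9.210, we do not reject H₀.

7.32; do not reject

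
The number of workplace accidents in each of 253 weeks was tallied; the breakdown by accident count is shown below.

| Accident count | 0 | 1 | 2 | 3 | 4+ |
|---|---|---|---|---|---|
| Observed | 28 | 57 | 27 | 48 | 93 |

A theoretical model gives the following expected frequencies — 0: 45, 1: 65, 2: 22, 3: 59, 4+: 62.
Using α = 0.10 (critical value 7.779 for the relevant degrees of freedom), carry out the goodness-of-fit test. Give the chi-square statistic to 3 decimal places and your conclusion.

cat         O        E   (O−E)²/E
0          28       45     6.4222
1          57       65     0.9846
2          27       22     1.1364
3          48       59     2.0508
4+         93       62    15.5000
Sum = 26.094
df = 4. Since 26.094 > 7.779, we reject H₀.

26.094; reject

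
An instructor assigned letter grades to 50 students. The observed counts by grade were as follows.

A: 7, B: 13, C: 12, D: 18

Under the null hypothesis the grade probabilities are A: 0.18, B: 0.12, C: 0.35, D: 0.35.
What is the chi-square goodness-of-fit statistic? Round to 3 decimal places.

Expected counts E_i = n·p_i: 50×0.18 = 9, 50×0.12 = 6, 50×0.35 = 17.5, 50×0.35 = 17.5.
A: (7 − 9)²/9 = 4/9 = 0.4444
B: (13 − 6)²/6 = 49/6 = 8.1667
C: (12 − 17.5)²/17.5 = 30.25/17.5 = 1.7286
D: (18 − 17.5)²/17.5 = 0.25/17.5 = 0.0143
Sum = 10.354

10.354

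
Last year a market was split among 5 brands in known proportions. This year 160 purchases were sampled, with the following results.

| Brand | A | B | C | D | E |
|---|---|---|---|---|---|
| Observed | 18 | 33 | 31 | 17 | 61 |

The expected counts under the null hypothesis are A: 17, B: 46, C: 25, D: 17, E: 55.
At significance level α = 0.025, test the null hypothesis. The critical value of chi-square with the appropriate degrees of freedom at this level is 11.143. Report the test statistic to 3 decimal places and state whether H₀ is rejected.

χ² = (18−17)²/17 + (33−46)²/46 + (31−25)²/25 + (17−17)²/17 + (61−55)²/55
   = 0.0588 + 3.6739 + 1.4400 + 0.0000 + 0.6545
Sum = 5.827
df = 4. Since 5.827 < 11.143, we do not reject H₀.

5.827; do not reject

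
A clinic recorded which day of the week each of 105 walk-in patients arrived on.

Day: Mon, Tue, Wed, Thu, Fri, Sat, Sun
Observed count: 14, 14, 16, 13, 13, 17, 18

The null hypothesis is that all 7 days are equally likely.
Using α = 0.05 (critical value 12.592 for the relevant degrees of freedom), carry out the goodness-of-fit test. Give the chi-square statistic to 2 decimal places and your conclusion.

1.60; do not reject

Under H₀ each category has probability 1/7, so each expected count is 105/7 = 15.
χ² = (14−15)²/15 + (14−15)²/15 + (16−15)²/15 + (13−15)²/15 + (13−15)²/15 + (17−15)²/15 + (18−15)²/15
   = 0.067 + 0.067 + 0.067 + 0.267 + 0.267 + 0.267 + 0.600
Sum = 1.60
df = 6. Since 1.60 < 12.592, we do not reject H₀.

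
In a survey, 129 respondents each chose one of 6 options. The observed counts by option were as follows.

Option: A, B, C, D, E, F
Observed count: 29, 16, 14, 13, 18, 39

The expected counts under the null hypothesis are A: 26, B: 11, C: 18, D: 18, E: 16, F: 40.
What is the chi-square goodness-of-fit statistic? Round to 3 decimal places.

χ² = (29−26)²/26 + (16−11)²/11 + (14−18)²/18 + (13−18)²/18 + (18−16)²/16 + (39−40)²/40
   = 0.3462 + 2.2727 + 0.8889 + 1.3889 + 0.2500 + 0.0250
Sum = 5.172

5.172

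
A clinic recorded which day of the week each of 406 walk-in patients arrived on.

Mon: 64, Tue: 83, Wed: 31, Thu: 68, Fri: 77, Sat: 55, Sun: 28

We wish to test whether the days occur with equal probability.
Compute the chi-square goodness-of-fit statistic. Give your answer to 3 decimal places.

47.586

Expected count for each of the 7 categories: 406/7 = 58.
Mon: (64 − 58)²/58 = 36/58 = 0.6207
Tue: (83 − 58)²/58 = 625/58 = 10.7759
Wed: (31 − 58)²/58 = 729/58 = 12.5690
Thu: (68 − 58)²/58 = 100/58 = 1.7241
Fri: (77 − 58)²/58 = 361/58 = 6.2241
Sat: (55 − 58)²/58 = 9/58 = 0.1552
Sun: (28 − 58)²/58 = 900/58 = 15.5172
Sum = 47.586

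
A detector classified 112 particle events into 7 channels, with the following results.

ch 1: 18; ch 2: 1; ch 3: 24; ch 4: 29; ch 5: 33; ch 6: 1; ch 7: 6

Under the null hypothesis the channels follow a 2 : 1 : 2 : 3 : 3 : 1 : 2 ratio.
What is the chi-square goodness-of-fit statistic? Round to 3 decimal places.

27.167

Ratio total = 14. Expected counts: 112×2/14 = 16, 112×1/14 = 8, 112×2/14 = 16, 112×3/14 = 24, 112×3/14 = 24, 112×1/14 = 8, 112×2/14 = 16.
χ² = (18−16)²/16 + (1−8)²/8 + (24−16)²/16 + (29−24)²/24 + (33−24)²/24 + (1−8)²/8 + (6−16)²/16
   = 0.2500 + 6.1250 + 4.0000 + 1.0417 + 3.3750 + 6.1250 + 6.2500
Sum = 27.167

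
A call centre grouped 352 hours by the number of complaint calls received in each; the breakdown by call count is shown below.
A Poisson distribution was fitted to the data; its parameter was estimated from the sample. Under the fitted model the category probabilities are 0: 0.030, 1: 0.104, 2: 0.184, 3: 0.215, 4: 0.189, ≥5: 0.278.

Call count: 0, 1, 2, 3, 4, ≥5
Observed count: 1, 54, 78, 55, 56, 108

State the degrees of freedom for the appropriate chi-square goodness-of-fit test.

There are k = 6 categories and 1 parameter estimated from the data, so df = 6 − 1 − 1 = 4.

4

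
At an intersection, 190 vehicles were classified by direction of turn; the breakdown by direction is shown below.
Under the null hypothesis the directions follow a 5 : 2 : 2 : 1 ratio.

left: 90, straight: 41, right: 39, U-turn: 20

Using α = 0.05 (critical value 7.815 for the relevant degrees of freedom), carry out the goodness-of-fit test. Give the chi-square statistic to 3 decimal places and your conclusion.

Ratio total = 10. Expected counts: 190×5/10 = 95, 190×2/10 = 38, 190×2/10 = 38, 190×1/10 = 19.
χ² = (90−95)²/95 + (41−38)²/38 + (39−38)²/38 + (20−19)²/19
   = 0.2632 + 0.2368 + 0.0263 + 0.0526
Sum = 0.579
df = 3. Since 0.579 < 7.815, we do not reject H₀.

0.579; do not reject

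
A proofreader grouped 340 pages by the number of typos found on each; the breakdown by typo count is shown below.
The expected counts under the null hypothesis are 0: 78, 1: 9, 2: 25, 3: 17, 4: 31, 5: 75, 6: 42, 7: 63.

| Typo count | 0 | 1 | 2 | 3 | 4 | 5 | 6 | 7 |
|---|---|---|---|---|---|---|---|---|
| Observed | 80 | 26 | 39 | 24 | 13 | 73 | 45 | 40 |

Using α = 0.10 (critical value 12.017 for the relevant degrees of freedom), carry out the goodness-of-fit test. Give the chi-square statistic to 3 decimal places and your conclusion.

χ² = (80−78)²/78 + (26−9)²/9 + (39−25)²/25 + (24−17)²/17 + (13−31)²/31 + (73−75)²/75 + (45−42)²/42 + (40−63)²/63
   = 0.0513 + 32.1111 + 7.8400 + 2.8824 + 10.4516 + 0.0533 + 0.2143 + 8.3968
Sum = 62.001
df = 7. Since 62.001 > 12.017, we reject H₀.

62.001; reject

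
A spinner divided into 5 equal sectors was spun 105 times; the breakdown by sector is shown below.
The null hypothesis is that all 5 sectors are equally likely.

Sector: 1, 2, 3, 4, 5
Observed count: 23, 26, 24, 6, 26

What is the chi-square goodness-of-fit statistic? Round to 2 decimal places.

Under H₀ each category has probability 1/5, so each expected count is 105/5 = 21.
cat         O        E   (O−E)²/E
1          23       21      0.190
2          26       21      1.190
3          24       21      0.429
4           6       21     10.714
5          26       21      1.190
Sum = 13.71

13.71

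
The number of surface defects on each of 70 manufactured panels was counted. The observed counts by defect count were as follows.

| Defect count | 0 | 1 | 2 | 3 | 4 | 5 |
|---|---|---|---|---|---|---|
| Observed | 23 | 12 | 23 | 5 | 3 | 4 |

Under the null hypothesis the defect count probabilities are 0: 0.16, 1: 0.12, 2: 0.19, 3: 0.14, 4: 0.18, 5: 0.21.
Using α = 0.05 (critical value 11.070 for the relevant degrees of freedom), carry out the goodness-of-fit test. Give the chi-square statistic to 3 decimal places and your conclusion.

Expected counts E_i = n·p_i: 70×0.16 = 11.2, 70×0.12 = 8.4, 70×0.19 = 13.3, 70×0.14 = 9.8, 70×0.18 = 12.6, 70×0.21 = 14.7.
cat         O        E   (O−E)²/E
0          23     11.2    12.4321
1          12      8.4     1.5429
2          23     13.3     7.0744
3           5      9.8     2.3510
4           3     12.6     7.3143
5           4     14.7     7.7884
Sum = 38.503
df = 5. Since 38.503 > 11.070, we reject H₀.

38.503; reject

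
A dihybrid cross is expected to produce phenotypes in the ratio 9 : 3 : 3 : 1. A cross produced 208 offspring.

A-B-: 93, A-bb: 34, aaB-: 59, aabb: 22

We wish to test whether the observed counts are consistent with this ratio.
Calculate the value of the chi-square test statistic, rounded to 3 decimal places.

22.051

Ratio total = 16. Expected counts: 208×9/16 = 117, 208×3/16 = 39, 208×3/16 = 39, 208×1/16 = 13.
cat         O        E   (O−E)²/E
A-B-       93      117     4.9231
A-bb       34       39     0.6410
aaB-       59       39    10.2564
aabb       22       13     6.2308
Sum = 22.051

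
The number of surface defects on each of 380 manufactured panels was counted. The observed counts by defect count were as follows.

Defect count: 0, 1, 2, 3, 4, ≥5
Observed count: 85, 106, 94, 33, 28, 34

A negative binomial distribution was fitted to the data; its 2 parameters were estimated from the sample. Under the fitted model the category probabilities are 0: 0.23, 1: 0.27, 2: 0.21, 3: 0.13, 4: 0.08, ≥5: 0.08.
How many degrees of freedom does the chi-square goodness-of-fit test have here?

3

There are k = 6 categories and 2 parameters estimated from the data, so df = 6 − 1 − 2 = 3.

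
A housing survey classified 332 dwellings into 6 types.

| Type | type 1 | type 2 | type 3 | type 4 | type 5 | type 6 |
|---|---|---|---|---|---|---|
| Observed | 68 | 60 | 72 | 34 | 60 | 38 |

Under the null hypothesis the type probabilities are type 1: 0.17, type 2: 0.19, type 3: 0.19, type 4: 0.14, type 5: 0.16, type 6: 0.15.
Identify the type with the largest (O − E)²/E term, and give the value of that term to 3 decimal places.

Expected counts E_i = n·p_i: 332×0.17 = 56.44, 332×0.19 = 63.08, 332×0.19 = 63.08, 332×0.14 = 46.48, 332×0.16 = 53.12, 332×0.15 = 49.8.
χ² = (68−56.44)²/56.44 + (60−63.08)²/63.08 + (72−63.08)²/63.08 + (34−46.48)²/46.48 + (60−53.12)²/53.12 + (38−49.8)²/49.8
   = 2.3677 + 0.1504 + 1.2614 + 3.3509 + 0.8911 + 2.7960
The largest term is for type 4: 3.351.

type 4, 3.351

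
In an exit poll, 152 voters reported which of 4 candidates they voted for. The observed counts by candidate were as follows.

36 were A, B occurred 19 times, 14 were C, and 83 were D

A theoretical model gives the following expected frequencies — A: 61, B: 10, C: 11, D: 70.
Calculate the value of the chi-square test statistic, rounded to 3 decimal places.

A: (36 − 61)²/61 = 625/61 = 10.2459
B: (19 − 10)²/10 = 81/10 = 8.1000
C: (14 − 11)²/11 = 9/11 = 0.8182
D: (83 − 70)²/70 = 169/70 = 2.4143
Sum = 21.578

21.578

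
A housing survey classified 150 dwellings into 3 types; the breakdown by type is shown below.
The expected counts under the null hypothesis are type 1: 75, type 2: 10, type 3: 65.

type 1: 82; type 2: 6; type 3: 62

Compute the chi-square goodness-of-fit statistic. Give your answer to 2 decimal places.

2.39

χ² = (82−75)²/75 + (6−10)²/10 + (62−65)²/65
   = 0.653 + 1.600 + 0.138
Sum = 2.39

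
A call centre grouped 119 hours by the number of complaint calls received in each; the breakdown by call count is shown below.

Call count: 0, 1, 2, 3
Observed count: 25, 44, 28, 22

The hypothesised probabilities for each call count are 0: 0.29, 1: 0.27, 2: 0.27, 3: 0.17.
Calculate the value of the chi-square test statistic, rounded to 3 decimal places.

7.692

Expected counts E_i = n·p_i: 119×0.29 = 34.51, 119×0.27 = 32.13, 119×0.27 = 32.13, 119×0.17 = 20.23.
0: (25 − 34.51)²/34.51 = 90.4401/34.51 = 2.6207
1: (44 − 32.13)²/32.13 = 140.8969/32.13 = 4.3852
2: (28 − 32.13)²/32.13 = 17.0569/32.13 = 0.5309
3: (22 − 20.23)²/20.23 = 3.1329/20.23 = 0.1549
Sum = 7.692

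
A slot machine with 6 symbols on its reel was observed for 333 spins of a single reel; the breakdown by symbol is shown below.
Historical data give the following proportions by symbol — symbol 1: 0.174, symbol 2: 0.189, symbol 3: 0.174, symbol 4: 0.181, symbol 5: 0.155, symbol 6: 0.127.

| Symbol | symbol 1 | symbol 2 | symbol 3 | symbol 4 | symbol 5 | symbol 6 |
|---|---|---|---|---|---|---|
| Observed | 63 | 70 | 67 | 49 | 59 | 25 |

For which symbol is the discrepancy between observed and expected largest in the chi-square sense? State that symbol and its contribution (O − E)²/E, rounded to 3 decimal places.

symbol 6, 7.070

Expected counts E_i = n·p_i: 333×0.174 = 57.942, 333×0.189 = 62.937, 333×0.174 = 57.942, 333×0.181 = 60.273, 333×0.155 = 51.615, 333×0.127 = 42.291.
cat           O        E   (O−E)²/E
symbol 1     63   57.942     0.4415
symbol 2     70   62.937     0.7926
symbol 3     67   57.942     1.4160
symbol 4     49   60.273     2.1084
symbol 5     59   51.615     1.0566
symbol 6     25   42.291     7.0696
The largest term is for symbol 6: 7.070.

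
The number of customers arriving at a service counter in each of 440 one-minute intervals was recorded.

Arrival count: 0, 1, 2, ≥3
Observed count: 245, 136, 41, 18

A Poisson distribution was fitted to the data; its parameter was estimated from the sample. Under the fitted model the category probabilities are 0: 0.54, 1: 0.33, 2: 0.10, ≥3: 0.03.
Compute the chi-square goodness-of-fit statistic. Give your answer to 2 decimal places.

Expected counts E_i = n·p_i: 440×0.54 = 237.6, 440×0.33 = 145.2, 440×0.10 = 44, 440×0.03 = 13.2.
0: (245 − 237.6)²/237.6 = 54.76/237.6 = 0.230
1: (136 − 145.2)²/145.2 = 84.64/145.2 = 0.583
2: (41 − 44)²/44 = 9/44 = 0.205
≥3: (18 − 13.2)²/13.2 = 23.04/13.2 = 1.745
Sum = 2.76

2.76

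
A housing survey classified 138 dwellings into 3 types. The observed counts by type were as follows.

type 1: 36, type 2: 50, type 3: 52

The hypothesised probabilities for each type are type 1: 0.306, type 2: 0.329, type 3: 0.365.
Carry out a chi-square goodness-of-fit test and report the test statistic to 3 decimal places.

Expected counts E_i = n·p_i: 138×0.306 = 42.228, 138×0.329 = 45.402, 138×0.365 = 50.37.
type 1: (36 − 42.228)²/42.228 = 38.787984/42.228 = 0.9185
type 2: (50 − 45.402)²/45.402 = 21.141604/45.402 = 0.4657
type 3: (52 − 50.37)²/50.37 = 2.6569/50.37 = 0.0527
Sum = 1.437

1.437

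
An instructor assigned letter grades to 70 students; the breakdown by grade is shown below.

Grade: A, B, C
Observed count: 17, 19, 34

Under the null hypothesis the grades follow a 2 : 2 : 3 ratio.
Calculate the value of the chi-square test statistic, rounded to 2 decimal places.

1.03

Ratio total = 7. Expected counts: 70×2/7 = 20, 70×2/7 = 20, 70×3/7 = 30.
cat         O        E   (O−E)²/E
A          17       20      0.450
B          19       20      0.050
C          34       30      0.533
Sum = 1.03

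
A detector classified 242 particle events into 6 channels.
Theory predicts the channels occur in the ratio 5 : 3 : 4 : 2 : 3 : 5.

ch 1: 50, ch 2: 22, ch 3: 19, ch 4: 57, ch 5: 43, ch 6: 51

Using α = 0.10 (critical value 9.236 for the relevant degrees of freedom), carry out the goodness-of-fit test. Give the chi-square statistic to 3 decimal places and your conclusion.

Ratio total = 22. Expected counts: 242×5/22 = 55, 242×3/22 = 33, 242×4/22 = 44, 242×2/22 = 22, 242×3/22 = 33, 242×5/22 = 55.
χ² = (50−55)²/55 + (22−33)²/33 + (19−44)²/44 + (57−22)²/22 + (43−33)²/33 + (51−55)²/55
   = 0.4545 + 3.6667 + 14.2045 + 55.6818 + 3.0303 + 0.2909
Sum = 77.329
df = 5. Since 77.329 > 9.236, we reject H₀.

77.329; reject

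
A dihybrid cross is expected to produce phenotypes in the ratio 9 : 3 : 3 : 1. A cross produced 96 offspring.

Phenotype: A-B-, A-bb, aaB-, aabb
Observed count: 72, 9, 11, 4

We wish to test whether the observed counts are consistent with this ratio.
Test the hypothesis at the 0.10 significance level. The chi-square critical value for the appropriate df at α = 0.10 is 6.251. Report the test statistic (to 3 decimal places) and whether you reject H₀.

Ratio total = 16. Expected counts: 96×9/16 = 54, 96×3/16 = 18, 96×3/16 = 18, 96×1/16 = 6.
χ² = (72−54)²/54 + (9−18)²/18 + (11−18)²/18 + (4−6)²/6
   = 6.0000 + 4.5000 + 2.7222 + 0.6667
Sum = 13.889
df = 3. Since 13.889 > 6.251, we reject H₀.

13.889; reject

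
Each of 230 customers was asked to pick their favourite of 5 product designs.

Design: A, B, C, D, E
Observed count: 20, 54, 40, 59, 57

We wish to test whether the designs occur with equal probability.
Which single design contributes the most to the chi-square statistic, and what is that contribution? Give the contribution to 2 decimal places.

A, 14.70

Expected count for each of the 5 categories: 230/5 = 46.
cat         O        E   (O−E)²/E
A          20       46     14.696
B          54       46      1.391
C          40       46      0.783
D          59       46      3.674
E          57       46      2.630
The largest term is for A: 14.70.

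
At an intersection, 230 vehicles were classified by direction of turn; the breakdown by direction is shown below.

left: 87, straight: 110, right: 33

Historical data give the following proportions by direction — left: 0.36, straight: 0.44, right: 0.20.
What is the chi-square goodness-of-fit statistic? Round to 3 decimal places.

Expected counts E_i = n·p_i: 230×0.36 = 82.8, 230×0.44 = 101.2, 230×0.20 = 46.
left: (87 − 82.8)²/82.8 = 17.64/82.8 = 0.2130
straight: (110 − 101.2)²/101.2 = 77.44/101.2 = 0.7652
right: (33 − 46)²/46 = 169/46 = 3.6739
Sum = 4.652

4.652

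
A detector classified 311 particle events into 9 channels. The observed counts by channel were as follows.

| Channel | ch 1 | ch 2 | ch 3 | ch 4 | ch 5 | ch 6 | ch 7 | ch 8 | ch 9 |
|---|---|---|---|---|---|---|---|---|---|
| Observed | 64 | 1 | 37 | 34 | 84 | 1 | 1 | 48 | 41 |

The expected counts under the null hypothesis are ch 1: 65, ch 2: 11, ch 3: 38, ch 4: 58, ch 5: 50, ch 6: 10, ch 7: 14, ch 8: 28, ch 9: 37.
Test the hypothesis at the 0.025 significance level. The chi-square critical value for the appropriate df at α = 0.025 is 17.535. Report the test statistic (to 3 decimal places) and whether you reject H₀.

ch 1: (64 − 65)²/65 = 1/65 = 0.0154
ch 2: (1 − 11)²/11 = 100/11 = 9.0909
ch 3: (37 − 38)²/38 = 1/38 = 0.0263
ch 4: (34 − 58)²/58 = 576/58 = 9.9310
ch 5: (84 − 50)²/50 = 1156/50 = 23.1200
ch 6: (1 − 10)²/10 = 81/10 = 8.1000
ch 7: (1 − 14)²/14 = 169/14 = 12.0714
ch 8: (48 − 28)²/28 = 400/28 = 14.2857
ch 9: (41 − 37)²/37 = 16/37 = 0.4324
Sum = 77.073
df = 8. Since 77.073 > 17.535, we reject H₀.

77.073; reject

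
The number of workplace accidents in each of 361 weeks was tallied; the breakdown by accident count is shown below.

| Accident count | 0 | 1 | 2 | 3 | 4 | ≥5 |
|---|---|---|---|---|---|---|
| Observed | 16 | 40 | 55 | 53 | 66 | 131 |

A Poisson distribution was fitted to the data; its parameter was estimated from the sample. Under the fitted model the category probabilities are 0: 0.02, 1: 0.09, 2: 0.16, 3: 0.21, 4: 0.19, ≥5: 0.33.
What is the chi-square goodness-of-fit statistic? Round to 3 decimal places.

20.689

Expected counts E_i = n·p_i: 361×0.02 = 7.22, 361×0.09 = 32.49, 361×0.16 = 57.76, 361×0.21 = 75.81, 361×0.19 = 68.59, 361×0.33 = 119.13.
cat         O        E   (O−E)²/E
0          16     7.22    10.6771
1          40    32.49     1.7359
2          55    57.76     0.1319
3          53    75.81     6.8632
4          66    68.59     0.0978
≥5        131   119.13     1.1827
Sum = 20.689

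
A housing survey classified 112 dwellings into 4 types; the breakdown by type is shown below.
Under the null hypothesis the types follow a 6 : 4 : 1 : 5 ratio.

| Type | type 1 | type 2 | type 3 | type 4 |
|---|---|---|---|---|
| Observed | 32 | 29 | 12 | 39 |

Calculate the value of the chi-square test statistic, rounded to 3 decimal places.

6.445

Ratio total = 16. Expected counts: 112×6/16 = 42, 112×4/16 = 28, 112×1/16 = 7, 112×5/16 = 35.
type 1: (32 − 42)²/42 = 100/42 = 2.3810
type 2: (29 − 28)²/28 = 1/28 = 0.0357
type 3: (12 − 7)²/7 = 25/7 = 3.5714
type 4: (39 − 35)²/35 = 16/35 = 0.4571
Sum = 6.445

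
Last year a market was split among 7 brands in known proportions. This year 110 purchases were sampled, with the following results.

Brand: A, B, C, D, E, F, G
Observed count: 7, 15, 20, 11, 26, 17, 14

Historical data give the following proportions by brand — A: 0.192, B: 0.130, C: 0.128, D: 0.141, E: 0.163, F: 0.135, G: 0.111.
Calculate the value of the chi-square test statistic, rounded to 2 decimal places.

Expected counts E_i = n·p_i: 110×0.192 = 21.12, 110×0.130 = 14.3, 110×0.128 = 14.08, 110×0.141 = 15.51, 110×0.163 = 17.93, 110×0.135 = 14.85, 110×0.111 = 12.21.
χ² = (7−21.12)²/21.12 + (15−14.3)²/14.3 + (20−14.08)²/14.08 + (11−15.51)²/15.51 + (26−17.93)²/17.93 + (17−14.85)²/14.85 + (14−12.21)²/12.21
   = 9.440 + 0.034 + 2.489 + 1.311 + 3.632 + 0.311 + 0.262
Sum = 17.48

17.48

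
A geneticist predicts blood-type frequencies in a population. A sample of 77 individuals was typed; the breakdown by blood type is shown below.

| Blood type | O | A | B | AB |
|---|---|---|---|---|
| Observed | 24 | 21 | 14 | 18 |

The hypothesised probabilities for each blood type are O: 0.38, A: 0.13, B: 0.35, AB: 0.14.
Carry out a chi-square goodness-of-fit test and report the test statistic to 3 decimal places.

Expected counts E_i = n·p_i: 77×0.38 = 29.26, 77×0.13 = 10.01, 77×0.35 = 26.95, 77×0.14 = 10.78.
χ² = (24−29.26)²/29.26 + (21−10.01)²/10.01 + (14−26.95)²/26.95 + (18−10.78)²/10.78
   = 0.9456 + 12.0659 + 6.2227 + 4.8357
Sum = 24.070

24.070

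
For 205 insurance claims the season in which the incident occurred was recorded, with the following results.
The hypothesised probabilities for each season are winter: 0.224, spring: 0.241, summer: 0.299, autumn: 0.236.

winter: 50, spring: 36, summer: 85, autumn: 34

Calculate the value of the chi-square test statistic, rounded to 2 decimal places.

Expected counts E_i = n·p_i: 205×0.224 = 45.92, 205×0.241 = 49.405, 205×0.299 = 61.295, 205×0.236 = 48.38.
winter: (50 − 45.92)²/45.92 = 16.6464/45.92 = 0.363
spring: (36 − 49.405)²/49.405 = 179.694025/49.405 = 3.637
summer: (85 − 61.295)²/61.295 = 561.927025/61.295 = 9.168
autumn: (34 − 48.38)²/48.38 = 206.7844/48.38 = 4.274
Sum = 17.44

17.44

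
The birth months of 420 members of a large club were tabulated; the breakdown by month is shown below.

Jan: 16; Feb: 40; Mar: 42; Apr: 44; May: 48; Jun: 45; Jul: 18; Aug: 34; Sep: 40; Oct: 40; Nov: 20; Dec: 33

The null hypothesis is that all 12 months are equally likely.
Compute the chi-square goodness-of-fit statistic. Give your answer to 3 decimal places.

38.686

Under H₀ each category has probability 1/12, so each expected count is 420/12 = 35.
χ² = (16−35)²/35 + (40−35)²/35 + (42−35)²/35 + (44−35)²/35 + (48−35)²/35 + (45−35)²/35 + (18−35)²/35 + (34−35)²/35 + (40−35)²/35 + (40−35)²/35 + (20−35)²/35 + (33−35)²/35
   = 10.3143 + 0.7143 + 1.4000 + 2.3143 + 4.8286 + 2.8571 + 8.2571 + 0.0286 + 0.7143 + 0.7143 + 6.4286 + 0.1143
Sum = 38.686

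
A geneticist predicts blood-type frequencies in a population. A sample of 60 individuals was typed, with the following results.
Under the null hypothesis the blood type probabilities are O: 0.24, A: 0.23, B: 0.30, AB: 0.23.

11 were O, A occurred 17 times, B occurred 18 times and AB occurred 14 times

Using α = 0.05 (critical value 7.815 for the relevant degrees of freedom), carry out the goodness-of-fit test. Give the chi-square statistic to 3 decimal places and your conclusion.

Expected counts E_i = n·p_i: 60×0.24 = 14.4, 60×0.23 = 13.8, 60×0.30 = 18, 60×0.23 = 13.8.
cat         O        E   (O−E)²/E
O          11     14.4     0.8028
A          17     13.8     0.7420
B          18       18     0.0000
AB         14     13.8     0.0029
Sum = 1.548
df = 3. Since 1.548 < 7.815, we do not reject H₀.

1.548; do not reject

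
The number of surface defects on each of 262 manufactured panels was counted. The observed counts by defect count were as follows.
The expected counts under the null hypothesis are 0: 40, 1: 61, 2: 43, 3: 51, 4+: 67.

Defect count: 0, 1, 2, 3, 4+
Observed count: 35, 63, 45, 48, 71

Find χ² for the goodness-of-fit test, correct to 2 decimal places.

0: (35 − 40)²/40 = 25/40 = 0.625
1: (63 − 61)²/61 = 4/61 = 0.066
2: (45 − 43)²/43 = 4/43 = 0.093
3: (48 − 51)²/51 = 9/51 = 0.176
4+: (71 − 67)²/67 = 16/67 = 0.239
Sum = 1.20

1.20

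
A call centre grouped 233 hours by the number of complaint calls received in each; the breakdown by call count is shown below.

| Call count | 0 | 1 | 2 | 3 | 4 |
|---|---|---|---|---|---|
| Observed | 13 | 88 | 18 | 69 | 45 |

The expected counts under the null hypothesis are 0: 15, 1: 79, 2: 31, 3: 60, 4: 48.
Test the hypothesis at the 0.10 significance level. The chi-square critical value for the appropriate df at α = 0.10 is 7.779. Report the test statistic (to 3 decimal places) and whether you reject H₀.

8.281; reject

0: (13 − 15)²/15 = 4/15 = 0.2667
1: (88 − 79)²/79 = 81/79 = 1.0253
2: (18 − 31)²/31 = 169/31 = 5.4516
3: (69 − 60)²/60 = 81/60 = 1.3500
4: (45 − 48)²/48 = 9/48 = 0.1875
Sum = 8.281
df = 4. Since 8.281 > 7.779, we reject H₀.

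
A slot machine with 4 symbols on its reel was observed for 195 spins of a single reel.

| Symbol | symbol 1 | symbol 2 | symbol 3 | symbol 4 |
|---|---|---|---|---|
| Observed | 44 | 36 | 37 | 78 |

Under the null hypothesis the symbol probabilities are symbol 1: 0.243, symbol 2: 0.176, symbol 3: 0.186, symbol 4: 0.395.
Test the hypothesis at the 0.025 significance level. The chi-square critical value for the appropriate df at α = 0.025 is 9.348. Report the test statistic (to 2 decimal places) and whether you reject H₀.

Expected counts E_i = n·p_i: 195×0.243 = 47.385, 195×0.176 = 34.32, 195×0.186 = 36.27, 195×0.395 = 77.025.
χ² = (44−47.385)²/47.385 + (36−34.32)²/34.32 + (37−36.27)²/36.27 + (78−77.025)²/77.025
   = 0.242 + 0.082 + 0.015 + 0.012
Sum = 0.35
df = 3. Since 0.35 < 9.348, we do not reject H₀.

0.35; do not reject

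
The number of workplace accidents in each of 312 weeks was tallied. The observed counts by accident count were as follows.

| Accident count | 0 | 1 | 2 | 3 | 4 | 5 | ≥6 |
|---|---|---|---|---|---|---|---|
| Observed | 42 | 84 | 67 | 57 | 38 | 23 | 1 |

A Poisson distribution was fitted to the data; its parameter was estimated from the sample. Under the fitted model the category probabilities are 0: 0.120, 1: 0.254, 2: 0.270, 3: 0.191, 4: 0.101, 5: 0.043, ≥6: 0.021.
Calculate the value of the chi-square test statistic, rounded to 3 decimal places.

Expected counts E_i = n·p_i: 312×0.120 = 37.44, 312×0.254 = 79.248, 312×0.270 = 84.24, 312×0.191 = 59.592, 312×0.101 = 31.512, 312×0.043 = 13.416, 312×0.021 = 6.552.
χ² = (42−37.44)²/37.44 + (84−79.248)²/79.248 + (67−84.24)²/84.24 + (57−59.592)²/59.592 + (38−31.512)²/31.512 + (23−13.416)²/13.416 + (1−6.552)²/6.552
   = 0.5554 + 0.2849 + 3.5282 + 0.1127 + 1.3358 + 6.8465 + 4.7046
Sum = 17.368

17.368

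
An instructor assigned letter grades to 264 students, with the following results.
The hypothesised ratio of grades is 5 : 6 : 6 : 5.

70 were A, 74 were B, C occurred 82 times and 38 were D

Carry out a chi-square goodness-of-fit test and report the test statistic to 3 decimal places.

11.178

Ratio total = 22. Expected counts: 264×5/22 = 60, 264×6/22 = 72, 264×6/22 = 72, 264×5/22 = 60.
χ² = (70−60)²/60 + (74−72)²/72 + (82−72)²/72 + (38−60)²/60
   = 1.6667 + 0.0556 + 1.3889 + 8.0667
Sum = 11.178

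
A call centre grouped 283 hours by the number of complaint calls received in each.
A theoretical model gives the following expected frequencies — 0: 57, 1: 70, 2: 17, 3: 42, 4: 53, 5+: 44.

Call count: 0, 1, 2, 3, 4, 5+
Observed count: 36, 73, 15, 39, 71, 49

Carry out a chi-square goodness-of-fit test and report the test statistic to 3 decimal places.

14.996

cat         O        E   (O−E)²/E
0          36       57     7.7368
1          73       70     0.1286
2          15       17     0.2353
3          39       42     0.2143
4          71       53     6.1132
5+         49       44     0.5682
Sum = 14.996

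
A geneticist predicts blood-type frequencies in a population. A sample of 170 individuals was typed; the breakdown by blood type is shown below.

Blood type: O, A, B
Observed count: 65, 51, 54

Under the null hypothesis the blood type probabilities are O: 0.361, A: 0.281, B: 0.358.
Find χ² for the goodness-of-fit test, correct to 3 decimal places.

Expected counts E_i = n·p_i: 170×0.361 = 61.37, 170×0.281 = 47.77, 170×0.358 = 60.86.
χ² = (65−61.37)²/61.37 + (51−47.77)²/47.77 + (54−60.86)²/60.86
   = 0.2147 + 0.2184 + 0.7732
Sum = 1.206

1.206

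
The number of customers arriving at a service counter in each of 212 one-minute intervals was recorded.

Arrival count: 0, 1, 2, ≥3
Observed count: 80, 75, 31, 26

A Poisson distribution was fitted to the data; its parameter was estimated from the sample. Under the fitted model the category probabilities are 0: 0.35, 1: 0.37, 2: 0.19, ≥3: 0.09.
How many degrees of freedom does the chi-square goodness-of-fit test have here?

There are k = 4 categories and 1 parameter estimated from the data, so df = 4 − 1 − 1 = 2.

2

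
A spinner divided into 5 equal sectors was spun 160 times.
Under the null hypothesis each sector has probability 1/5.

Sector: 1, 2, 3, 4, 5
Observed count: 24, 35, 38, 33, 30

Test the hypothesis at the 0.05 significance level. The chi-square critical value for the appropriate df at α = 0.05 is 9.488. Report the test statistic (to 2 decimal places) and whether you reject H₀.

3.56; do not reject

Under H₀ each category has probability 1/5, so each expected count is 160/5 = 32.
cat         O        E   (O−E)²/E
1          24       32      2.000
2          35       32      0.281
3          38       32      1.125
4          33       32      0.031
5          30       32      0.125
Sum = 3.56
df = 4. Since 3.56 < 9.488, we do not reject H₀.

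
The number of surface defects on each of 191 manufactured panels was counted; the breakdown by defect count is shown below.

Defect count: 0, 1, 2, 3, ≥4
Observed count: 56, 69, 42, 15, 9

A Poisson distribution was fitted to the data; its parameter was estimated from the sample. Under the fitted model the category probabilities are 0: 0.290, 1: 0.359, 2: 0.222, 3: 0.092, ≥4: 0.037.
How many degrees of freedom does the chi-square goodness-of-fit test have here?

3

There are k = 5 categories and 1 parameter estimated from the data, so df = 5 − 1 − 1 = 3.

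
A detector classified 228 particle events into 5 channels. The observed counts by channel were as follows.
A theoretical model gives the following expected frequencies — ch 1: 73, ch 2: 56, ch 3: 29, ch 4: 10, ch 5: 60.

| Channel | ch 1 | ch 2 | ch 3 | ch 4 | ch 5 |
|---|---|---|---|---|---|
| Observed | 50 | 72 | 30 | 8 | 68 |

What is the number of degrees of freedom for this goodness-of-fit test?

4

There are k = 5 categories and no parameters were estimated from the data, so df = 5 − 1 = 4.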